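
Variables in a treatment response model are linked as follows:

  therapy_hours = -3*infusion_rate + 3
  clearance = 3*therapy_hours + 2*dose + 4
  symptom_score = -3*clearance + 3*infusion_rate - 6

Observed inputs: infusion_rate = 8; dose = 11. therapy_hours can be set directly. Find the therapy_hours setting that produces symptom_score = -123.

Intervening on therapy_hours fixes its value directly, overriding its dependence on infusion_rate.
Substituting into the clearance equation gives clearance = 3*therapy_hours + 26.
symptom_score becomes -9*therapy_hours - 60.
Solve -9*therapy_hours - 60 = -123: therapy_hours = (-123 + 60) / -9 = 7.

therapy_hours = 7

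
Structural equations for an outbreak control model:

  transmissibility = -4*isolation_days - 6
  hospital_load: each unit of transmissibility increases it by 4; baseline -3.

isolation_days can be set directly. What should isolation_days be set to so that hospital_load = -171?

Substituting into the hospital_load equation gives hospital_load = -16*isolation_days - 27.
Solve -16*isolation_days - 27 = -171: isolation_days = (-171 + 27) / -16 = 9.

isolation_days = 9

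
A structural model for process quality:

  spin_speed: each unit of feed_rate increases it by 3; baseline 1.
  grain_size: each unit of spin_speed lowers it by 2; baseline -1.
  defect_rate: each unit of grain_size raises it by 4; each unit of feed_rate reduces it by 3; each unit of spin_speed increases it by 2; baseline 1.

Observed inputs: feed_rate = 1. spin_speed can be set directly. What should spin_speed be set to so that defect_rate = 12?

spin_speed = -3

Intervening on spin_speed fixes its value directly, overriding its dependence on feed_rate.
Substituting into the defect_rate equation gives defect_rate = -6*spin_speed - 6.
Solve -6*spin_speed - 6 = 12: spin_speed = (12 + 6) / -6 = -3.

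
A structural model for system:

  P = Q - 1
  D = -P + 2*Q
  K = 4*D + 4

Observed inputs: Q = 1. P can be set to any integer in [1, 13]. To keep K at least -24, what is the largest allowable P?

Intervening on P fixes its value directly, overriding its dependence on Q.
Substituting into the D equation gives D = -P + 2.
K becomes -4*P + 12.
Require -4*P + 12 ≥ -24, so P ≤ 9.
The largest integer in [1, 13] satisfying this is 9.

P = 9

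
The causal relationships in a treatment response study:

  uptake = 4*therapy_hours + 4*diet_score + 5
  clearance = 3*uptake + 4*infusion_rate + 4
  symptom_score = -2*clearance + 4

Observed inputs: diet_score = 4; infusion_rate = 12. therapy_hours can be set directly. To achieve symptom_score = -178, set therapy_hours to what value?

Substituting into the uptake equation gives uptake = 4*therapy_hours + 21.
Substituting into the clearance equation gives clearance = 12*therapy_hours + 115.
Substituting into the symptom_score equation gives symptom_score = -24*therapy_hours - 226.
Solve -24*therapy_hours - 226 = -178: therapy_hours = (-178 + 226) / -24 = -2.

therapy_hours = -2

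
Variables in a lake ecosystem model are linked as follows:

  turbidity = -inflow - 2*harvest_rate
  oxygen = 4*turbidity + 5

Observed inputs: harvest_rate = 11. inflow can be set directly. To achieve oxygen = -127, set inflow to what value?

inflow = 11

Substituting into the turbidity equation gives turbidity = -inflow - 22.
oxygen becomes -4*inflow - 83.
Solve -4*inflow - 83 = -127: inflow = (-127 + 83) / -4 = 11.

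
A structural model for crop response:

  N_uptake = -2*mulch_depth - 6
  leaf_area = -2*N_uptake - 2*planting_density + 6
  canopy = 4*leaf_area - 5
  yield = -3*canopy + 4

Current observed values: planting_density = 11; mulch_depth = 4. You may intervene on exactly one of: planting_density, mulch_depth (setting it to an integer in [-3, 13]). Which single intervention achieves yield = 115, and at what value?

set mulch_depth = -1

Intervening on planting_density: yield = 24*planting_density - 389. Reaching 115 requires planting_density = 21, outside [-3, 13].
Intervening on mulch_depth: with other inputs at their observed values, yield = -48*mulch_depth + 67. Solving for 115 gives mulch_depth = -1, within [-3, 13].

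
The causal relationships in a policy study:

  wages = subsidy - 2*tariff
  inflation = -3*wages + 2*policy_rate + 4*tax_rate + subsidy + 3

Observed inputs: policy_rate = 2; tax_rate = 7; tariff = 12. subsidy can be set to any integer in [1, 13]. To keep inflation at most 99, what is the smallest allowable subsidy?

Substituting into the wages equation gives wages = subsidy - 24.
So inflation = -2*subsidy + 107.
Require -2*subsidy + 107 ≤ 99, so subsidy ≥ 4.
The smallest integer in [1, 13] satisfying this is 4.

subsidy = 4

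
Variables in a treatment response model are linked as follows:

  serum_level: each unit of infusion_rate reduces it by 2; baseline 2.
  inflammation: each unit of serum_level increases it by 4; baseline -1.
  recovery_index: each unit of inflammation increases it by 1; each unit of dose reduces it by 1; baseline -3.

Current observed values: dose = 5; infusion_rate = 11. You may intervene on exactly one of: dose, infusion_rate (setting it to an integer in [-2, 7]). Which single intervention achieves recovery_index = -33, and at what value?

Intervening on dose: recovery_index = -dose - 84. Reaching -33 requires dose = -51, outside [-2, 7].
Intervening on infusion_rate: with other inputs at their observed values, recovery_index = -8*infusion_rate - 1. Solving for -33 gives infusion_rate = 4, within [-2, 7].

set infusion_rate = 4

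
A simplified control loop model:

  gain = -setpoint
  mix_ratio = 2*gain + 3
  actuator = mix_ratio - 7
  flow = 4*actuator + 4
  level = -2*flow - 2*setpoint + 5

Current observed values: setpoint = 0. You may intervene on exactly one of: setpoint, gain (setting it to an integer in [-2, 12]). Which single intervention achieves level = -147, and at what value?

set gain = 11

Intervening on setpoint: level = 14*setpoint + 29. Reaching -147 requires setpoint = -88/7, not an integer.
Intervening on gain: with other inputs at their observed values, level = -16*gain + 29. Solving for -147 gives gain = 11, within [-2, 12].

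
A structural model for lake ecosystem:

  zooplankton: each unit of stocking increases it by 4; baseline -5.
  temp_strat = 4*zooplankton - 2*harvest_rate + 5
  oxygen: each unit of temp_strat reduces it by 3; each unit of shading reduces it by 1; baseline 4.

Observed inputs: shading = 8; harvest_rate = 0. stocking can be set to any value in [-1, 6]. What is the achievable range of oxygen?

Substituting into the temp_strat equation gives temp_strat = 16*stocking - 15.
Substituting into the oxygen equation gives oxygen = -48*stocking + 41.
Linear in stocking, so extremes are at the endpoints: stocking = -1 gives oxygen = 89; stocking = 6 gives oxygen = -247.

-247 to 89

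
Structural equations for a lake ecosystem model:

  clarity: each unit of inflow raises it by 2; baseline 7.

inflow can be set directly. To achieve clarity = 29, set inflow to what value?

inflow = 11

Solve 2*inflow + 7 = 29: inflow = (29 - 7) / 2 = 11.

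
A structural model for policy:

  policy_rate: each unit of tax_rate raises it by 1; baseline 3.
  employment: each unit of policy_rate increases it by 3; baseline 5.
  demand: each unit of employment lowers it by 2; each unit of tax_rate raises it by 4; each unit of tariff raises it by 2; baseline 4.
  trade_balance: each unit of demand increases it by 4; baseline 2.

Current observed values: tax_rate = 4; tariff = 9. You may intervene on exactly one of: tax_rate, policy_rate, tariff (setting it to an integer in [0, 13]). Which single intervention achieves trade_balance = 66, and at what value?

Intervening on tax_rate: trade_balance = -8*tax_rate - 22. Reaching 66 requires tax_rate = -11, outside [0, 13].
Intervening on policy_rate: with other inputs at their observed values, trade_balance = -24*policy_rate + 114. Solving for 66 gives policy_rate = 2, within [0, 13].
Intervening on tariff: trade_balance = 8*tariff - 126. Reaching 66 requires tariff = 24, outside [0, 13].

set policy_rate = 2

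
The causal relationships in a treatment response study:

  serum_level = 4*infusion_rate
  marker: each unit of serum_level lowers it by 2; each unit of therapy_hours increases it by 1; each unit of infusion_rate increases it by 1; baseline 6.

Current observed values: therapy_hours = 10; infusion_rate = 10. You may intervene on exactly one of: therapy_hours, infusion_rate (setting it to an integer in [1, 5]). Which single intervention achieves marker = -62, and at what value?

set therapy_hours = 2

Intervening on therapy_hours: with other inputs at their observed values, marker = therapy_hours - 64. Solving for -62 gives therapy_hours = 2, within [1, 5].
Intervening on infusion_rate: marker = -7*infusion_rate + 16. Reaching -62 requires infusion_rate = 78/7, not an integer.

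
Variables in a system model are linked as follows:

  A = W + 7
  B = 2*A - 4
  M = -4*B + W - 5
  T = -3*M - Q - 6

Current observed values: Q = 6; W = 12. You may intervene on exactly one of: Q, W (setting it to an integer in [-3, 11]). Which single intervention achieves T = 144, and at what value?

set W = 1

Intervening on Q: T = -Q + 381. Reaching 144 requires Q = 237, outside [-3, 11].
Intervening on W: with other inputs at their observed values, T = 21*W + 123. Solving for 144 gives W = 1, within [-3, 11].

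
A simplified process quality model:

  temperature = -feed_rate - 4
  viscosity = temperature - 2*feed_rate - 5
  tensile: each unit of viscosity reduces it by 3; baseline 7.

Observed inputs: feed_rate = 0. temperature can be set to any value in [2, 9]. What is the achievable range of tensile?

-5 to 16

Intervening on temperature fixes its value directly, overriding its dependence on feed_rate.
Substituting into the viscosity equation gives viscosity = temperature - 5.
tensile becomes -3*temperature + 22.
Linear in temperature, so extremes are at the endpoints: temperature = 2 gives tensile = 16; temperature = 9 gives tensile = -5.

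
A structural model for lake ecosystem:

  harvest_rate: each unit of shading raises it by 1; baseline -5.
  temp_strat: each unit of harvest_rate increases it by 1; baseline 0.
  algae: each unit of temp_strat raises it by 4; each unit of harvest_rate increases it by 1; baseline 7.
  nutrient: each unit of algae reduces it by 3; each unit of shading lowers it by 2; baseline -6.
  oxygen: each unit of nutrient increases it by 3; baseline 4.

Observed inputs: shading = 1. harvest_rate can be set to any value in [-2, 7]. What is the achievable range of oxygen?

Intervening on harvest_rate fixes its value directly, overriding its dependence on shading.
Substituting into the algae equation gives algae = 5*harvest_rate + 7.
nutrient becomes -15*harvest_rate - 29.
Substituting into the oxygen equation gives oxygen = -45*harvest_rate - 83.
Linear in harvest_rate, so extremes are at the endpoints: harvest_rate = -2 gives oxygen = 7; harvest_rate = 7 gives oxygen = -398.

-398 to 7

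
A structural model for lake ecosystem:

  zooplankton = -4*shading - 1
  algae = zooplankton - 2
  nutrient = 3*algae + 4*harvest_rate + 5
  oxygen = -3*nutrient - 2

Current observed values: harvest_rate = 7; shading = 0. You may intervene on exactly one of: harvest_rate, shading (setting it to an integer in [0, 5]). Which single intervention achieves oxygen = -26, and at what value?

set harvest_rate = 3

Intervening on harvest_rate: with other inputs at their observed values, oxygen = -12*harvest_rate + 10. Solving for -26 gives harvest_rate = 3, within [0, 5].
Intervening on shading: oxygen = 36*shading - 74. Reaching -26 requires shading = 4/3, not an integer.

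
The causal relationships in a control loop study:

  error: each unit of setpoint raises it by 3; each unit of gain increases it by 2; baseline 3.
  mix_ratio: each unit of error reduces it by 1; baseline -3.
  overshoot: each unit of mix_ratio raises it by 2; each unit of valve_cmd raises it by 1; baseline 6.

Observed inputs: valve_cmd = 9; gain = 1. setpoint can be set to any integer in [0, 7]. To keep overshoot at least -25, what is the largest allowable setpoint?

setpoint = 4

Substituting into the error equation gives error = 3*setpoint + 5.
Substituting into the mix_ratio equation gives mix_ratio = -3*setpoint - 8.
Substituting into the overshoot equation gives overshoot = -6*setpoint - 1.
Require -6*setpoint - 1 ≥ -25, so setpoint ≤ 4.
The largest integer in [0, 7] satisfying this is 4.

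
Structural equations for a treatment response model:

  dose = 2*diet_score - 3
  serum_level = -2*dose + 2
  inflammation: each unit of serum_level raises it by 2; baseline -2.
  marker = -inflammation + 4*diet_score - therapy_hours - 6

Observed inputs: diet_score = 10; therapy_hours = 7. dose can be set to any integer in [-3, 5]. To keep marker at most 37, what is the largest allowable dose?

dose = 3

Intervening on dose fixes its value directly, overriding its dependence on diet_score.
Substituting into the inflammation equation gives inflammation = -4*dose + 2.
So marker = 4*dose + 25.
Require 4*dose + 25 ≤ 37, so dose ≤ 3.
The largest integer in [-3, 5] satisfying this is 3.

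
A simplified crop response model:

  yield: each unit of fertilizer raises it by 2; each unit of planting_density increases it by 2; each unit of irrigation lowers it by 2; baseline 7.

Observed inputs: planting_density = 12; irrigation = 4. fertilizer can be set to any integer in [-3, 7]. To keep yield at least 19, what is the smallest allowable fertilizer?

Substituting into the yield equation gives yield = 2*fertilizer + 23.
Require 2*fertilizer + 23 ≥ 19, so fertilizer ≥ -2.
The smallest integer in [-3, 7] satisfying this is -2.

fertilizer = -2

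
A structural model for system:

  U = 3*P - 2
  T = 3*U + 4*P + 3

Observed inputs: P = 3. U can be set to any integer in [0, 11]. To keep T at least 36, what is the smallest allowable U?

U = 7

Intervening on U fixes its value directly, overriding its dependence on P.
Substituting into the T equation gives T = 3*U + 15.
Require 3*U + 15 ≥ 36, so U ≥ 7.
The smallest integer in [0, 11] satisfying this is 7.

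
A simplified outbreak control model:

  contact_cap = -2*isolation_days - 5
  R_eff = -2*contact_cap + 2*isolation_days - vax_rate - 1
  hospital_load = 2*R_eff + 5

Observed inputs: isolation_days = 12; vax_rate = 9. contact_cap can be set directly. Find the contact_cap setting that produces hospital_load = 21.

Intervening on contact_cap fixes its value directly, overriding its dependence on isolation_days.
Substituting into the R_eff equation gives R_eff = -2*contact_cap + 14.
Substituting into the hospital_load equation gives hospital_load = -4*contact_cap + 33.
Solve -4*contact_cap + 33 = 21: contact_cap = (21 - 33) / -4 = 3.

contact_cap = 3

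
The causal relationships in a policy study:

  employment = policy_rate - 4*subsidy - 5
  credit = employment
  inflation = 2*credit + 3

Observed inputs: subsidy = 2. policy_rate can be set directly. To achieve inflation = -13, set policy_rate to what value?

policy_rate = 5

Substituting into the employment equation gives employment = policy_rate - 13.
Substituting into the credit equation gives credit = policy_rate - 13.
Substituting into the inflation equation gives inflation = 2*policy_rate - 23.
Solve 2*policy_rate - 23 = -13: policy_rate = (-13 + 23) / 2 = 5.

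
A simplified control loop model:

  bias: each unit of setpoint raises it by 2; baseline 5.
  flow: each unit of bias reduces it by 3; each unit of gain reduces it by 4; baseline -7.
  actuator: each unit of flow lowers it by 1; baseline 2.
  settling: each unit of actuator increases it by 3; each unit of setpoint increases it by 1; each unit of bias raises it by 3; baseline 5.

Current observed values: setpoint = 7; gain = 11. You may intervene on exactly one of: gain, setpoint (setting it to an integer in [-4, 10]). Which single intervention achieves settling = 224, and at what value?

set setpoint = 0

Intervening on gain: settling = 12*gain + 267. Reaching 224 requires gain = -43/12, not an integer.
Intervening on setpoint: with other inputs at their observed values, settling = 25*setpoint + 224. Solving for 224 gives setpoint = 0, within [-4, 10].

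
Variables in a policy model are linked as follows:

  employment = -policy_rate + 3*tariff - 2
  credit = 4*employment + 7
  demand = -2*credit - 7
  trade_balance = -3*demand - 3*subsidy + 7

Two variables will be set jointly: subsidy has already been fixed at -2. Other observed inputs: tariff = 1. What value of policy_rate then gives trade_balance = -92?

policy_rate = 8

With subsidy held at -2:
Substituting into the employment equation gives employment = -policy_rate + 1.
credit becomes -4*policy_rate + 11.
This gives demand = 8*policy_rate - 29.
Substituting into the trade_balance equation gives trade_balance = -24*policy_rate + 100.
Solve -24*policy_rate + 100 = -92: policy_rate = (-92 - 100) / -24 = 8.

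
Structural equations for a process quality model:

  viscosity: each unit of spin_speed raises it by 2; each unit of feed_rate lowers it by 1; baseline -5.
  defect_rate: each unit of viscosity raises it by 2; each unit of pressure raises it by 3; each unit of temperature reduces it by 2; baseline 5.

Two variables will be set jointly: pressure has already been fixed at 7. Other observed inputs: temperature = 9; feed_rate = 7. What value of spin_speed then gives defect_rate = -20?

spin_speed = -1

With pressure held at 7:
Substituting into the viscosity equation gives viscosity = 2*spin_speed - 12.
Substituting into the defect_rate equation gives defect_rate = 4*spin_speed - 16.
Solve 4*spin_speed - 16 = -20: spin_speed = (-20 + 16) / 4 = -1.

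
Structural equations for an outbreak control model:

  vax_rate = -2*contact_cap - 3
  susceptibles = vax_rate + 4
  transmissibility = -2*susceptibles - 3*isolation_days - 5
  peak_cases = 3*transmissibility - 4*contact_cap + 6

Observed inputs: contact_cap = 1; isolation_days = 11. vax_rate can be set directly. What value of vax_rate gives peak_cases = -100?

Intervening on vax_rate fixes its value directly, overriding its dependence on contact_cap.
Substituting into the transmissibility equation gives transmissibility = -2*vax_rate - 46.
peak_cases becomes -6*vax_rate - 136.
Solve -6*vax_rate - 136 = -100: vax_rate = (-100 + 136) / -6 = -6.

vax_rate = -6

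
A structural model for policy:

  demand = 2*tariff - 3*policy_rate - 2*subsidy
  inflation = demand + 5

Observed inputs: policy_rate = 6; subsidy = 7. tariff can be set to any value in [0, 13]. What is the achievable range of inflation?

Substituting into the demand equation gives demand = 2*tariff - 32.
Substituting into the inflation equation gives inflation = 2*tariff - 27.
Linear in tariff, so extremes are at the endpoints: tariff = 0 gives inflation = -27; tariff = 13 gives inflation = -1.

-27 to -1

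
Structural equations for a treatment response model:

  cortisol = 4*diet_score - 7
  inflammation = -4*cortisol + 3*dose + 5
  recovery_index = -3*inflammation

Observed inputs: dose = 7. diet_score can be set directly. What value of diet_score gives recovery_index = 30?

diet_score = 4

Substituting into the inflammation equation gives inflammation = -16*diet_score + 54.
Substituting into the recovery_index equation gives recovery_index = 48*diet_score - 162.
Solve 48*diet_score - 162 = 30: diet_score = (30 + 162) / 48 = 4.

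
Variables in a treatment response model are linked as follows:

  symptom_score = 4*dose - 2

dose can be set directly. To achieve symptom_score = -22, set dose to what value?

dose = -5

Solve 4*dose - 2 = -22: dose = (-22 + 2) / 4 = -5.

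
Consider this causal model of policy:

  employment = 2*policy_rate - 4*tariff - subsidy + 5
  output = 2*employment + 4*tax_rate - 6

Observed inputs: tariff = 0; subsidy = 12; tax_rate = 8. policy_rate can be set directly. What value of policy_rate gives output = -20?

policy_rate = -8

Substituting into the employment equation gives employment = 2*policy_rate - 7.
Substituting into the output equation gives output = 4*policy_rate + 12.
Solve 4*policy_rate + 12 = -20: policy_rate = (-20 - 12) / 4 = -8.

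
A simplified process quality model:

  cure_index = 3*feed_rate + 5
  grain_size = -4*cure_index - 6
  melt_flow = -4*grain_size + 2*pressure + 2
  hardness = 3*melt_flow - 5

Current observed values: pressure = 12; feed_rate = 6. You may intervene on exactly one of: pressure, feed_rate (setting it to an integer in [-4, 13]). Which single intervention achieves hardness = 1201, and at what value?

Intervening on pressure: with other inputs at their observed values, hardness = 6*pressure + 1177. Solving for 1201 gives pressure = 4, within [-4, 13].
Intervening on feed_rate: hardness = 144*feed_rate + 385. Reaching 1201 requires feed_rate = 17/3, not an integer.

set pressure = 4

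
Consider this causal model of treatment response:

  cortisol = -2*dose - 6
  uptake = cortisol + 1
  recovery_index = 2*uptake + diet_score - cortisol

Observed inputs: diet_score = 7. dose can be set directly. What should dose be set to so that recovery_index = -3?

dose = 3

Substituting into the uptake equation gives uptake = -2*dose - 5.
So recovery_index = -2*dose + 3.
Solve -2*dose + 3 = -3: dose = (-3 - 3) / -2 = 3.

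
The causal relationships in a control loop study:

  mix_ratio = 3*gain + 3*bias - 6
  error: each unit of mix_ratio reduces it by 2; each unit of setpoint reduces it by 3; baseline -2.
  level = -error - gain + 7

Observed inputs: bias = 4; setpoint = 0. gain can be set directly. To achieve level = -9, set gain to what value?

gain = -6

Substituting into the mix_ratio equation gives mix_ratio = 3*gain + 6.
Substituting into the error equation gives error = -6*gain - 14.
Substituting into the level equation gives level = 5*gain + 21.
Solve 5*gain + 21 = -9: gain = (-9 - 21) / 5 = -6.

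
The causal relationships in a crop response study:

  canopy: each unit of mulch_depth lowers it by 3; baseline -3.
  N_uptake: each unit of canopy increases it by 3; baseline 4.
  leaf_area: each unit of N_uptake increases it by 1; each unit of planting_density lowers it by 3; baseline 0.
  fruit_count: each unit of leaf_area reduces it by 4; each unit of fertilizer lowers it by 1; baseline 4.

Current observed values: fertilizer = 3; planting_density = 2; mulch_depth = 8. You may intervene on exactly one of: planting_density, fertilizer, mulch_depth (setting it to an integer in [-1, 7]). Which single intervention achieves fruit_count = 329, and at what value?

Intervening on planting_density: fruit_count = 12*planting_density + 309. Reaching 329 requires planting_density = 5/3, not an integer.
Intervening on fertilizer: with other inputs at their observed values, fruit_count = -fertilizer + 336. Solving for 329 gives fertilizer = 7, within [-1, 7].
Intervening on mulch_depth: fruit_count = 36*mulch_depth + 45. Reaching 329 requires mulch_depth = 71/9, not an integer.

set fertilizer = 7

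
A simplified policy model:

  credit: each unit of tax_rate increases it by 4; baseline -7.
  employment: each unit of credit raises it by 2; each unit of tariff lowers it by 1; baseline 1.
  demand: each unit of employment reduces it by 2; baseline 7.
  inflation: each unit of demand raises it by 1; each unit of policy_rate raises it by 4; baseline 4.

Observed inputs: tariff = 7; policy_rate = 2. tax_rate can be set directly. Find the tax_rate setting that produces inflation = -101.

Substituting into the employment equation gives employment = 8*tax_rate - 20.
Substituting into the demand equation gives demand = -16*tax_rate + 47.
Substituting into the inflation equation gives inflation = -16*tax_rate + 59.
Solve -16*tax_rate + 59 = -101: tax_rate = (-101 - 59) / -16 = 10.

tax_rate = 10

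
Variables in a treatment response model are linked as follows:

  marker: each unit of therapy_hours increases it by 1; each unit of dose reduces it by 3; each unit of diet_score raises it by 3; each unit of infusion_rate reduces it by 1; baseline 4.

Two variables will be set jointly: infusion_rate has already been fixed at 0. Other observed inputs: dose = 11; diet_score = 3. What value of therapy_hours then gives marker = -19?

With infusion_rate held at 0:
Substituting into the marker equation gives marker = therapy_hours - 20.
Solve therapy_hours - 20 = -19: therapy_hours = (-19 + 20) / 1 = 1.

therapy_hours = 1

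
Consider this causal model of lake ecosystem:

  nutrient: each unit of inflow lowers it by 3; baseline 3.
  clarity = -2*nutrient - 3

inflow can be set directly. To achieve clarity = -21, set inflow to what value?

Substituting into the clarity equation gives clarity = 6*inflow - 9.
Solve 6*inflow - 9 = -21: inflow = (-21 + 9) / 6 = -2.

inflow = -2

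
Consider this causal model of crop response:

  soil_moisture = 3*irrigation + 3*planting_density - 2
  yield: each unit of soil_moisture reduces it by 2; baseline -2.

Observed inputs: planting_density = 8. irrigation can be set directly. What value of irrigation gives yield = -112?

Substituting into the soil_moisture equation gives soil_moisture = 3*irrigation + 22.
So yield = -6*irrigation - 46.
Solve -6*irrigation - 46 = -112: irrigation = (-112 + 46) / -6 = 11.

irrigation = 11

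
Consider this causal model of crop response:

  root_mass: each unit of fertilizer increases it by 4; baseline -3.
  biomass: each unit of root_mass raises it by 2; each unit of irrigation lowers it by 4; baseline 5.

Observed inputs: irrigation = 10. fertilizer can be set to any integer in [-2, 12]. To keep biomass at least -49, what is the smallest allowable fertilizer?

fertilizer = -1

Substituting into the biomass equation gives biomass = 8*fertilizer - 41.
Require 8*fertilizer - 41 ≥ -49, so fertilizer ≥ -1.
The smallest integer in [-2, 12] satisfying this is -1.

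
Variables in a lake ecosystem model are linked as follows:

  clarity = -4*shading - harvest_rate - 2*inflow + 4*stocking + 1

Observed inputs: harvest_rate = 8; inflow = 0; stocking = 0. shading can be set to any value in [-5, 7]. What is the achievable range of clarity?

-35 to 13

Substituting into the clarity equation gives clarity = -4*shading - 7.
Linear in shading, so extremes are at the endpoints: shading = -5 gives clarity = 13; shading = 7 gives clarity = -35.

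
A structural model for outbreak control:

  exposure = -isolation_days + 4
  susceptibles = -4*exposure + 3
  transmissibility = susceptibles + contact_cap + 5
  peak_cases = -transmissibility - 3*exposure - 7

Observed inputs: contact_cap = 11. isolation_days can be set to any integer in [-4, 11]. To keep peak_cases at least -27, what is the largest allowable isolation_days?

isolation_days = 5

Substituting into the susceptibles equation gives susceptibles = 4*isolation_days - 13.
This gives transmissibility = 4*isolation_days + 3.
Substituting into the peak_cases equation gives peak_cases = -isolation_days - 22.
Require -isolation_days - 22 ≥ -27, so isolation_days ≤ 5.
The largest integer in [-4, 11] satisfying this is 5.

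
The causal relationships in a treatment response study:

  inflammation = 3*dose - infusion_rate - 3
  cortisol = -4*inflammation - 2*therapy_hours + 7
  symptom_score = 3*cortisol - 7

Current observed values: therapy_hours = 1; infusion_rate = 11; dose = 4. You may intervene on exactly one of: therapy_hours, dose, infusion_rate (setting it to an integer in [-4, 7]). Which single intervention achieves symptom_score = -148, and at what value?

Intervening on therapy_hours: symptom_score = -6*therapy_hours + 38. Reaching -148 requires therapy_hours = 31, outside [-4, 7].
Intervening on dose: symptom_score = -36*dose + 176. Reaching -148 requires dose = 9, outside [-4, 7].
Intervening on infusion_rate: with other inputs at their observed values, symptom_score = 12*infusion_rate - 100. Solving for -148 gives infusion_rate = -4, within [-4, 7].

set infusion_rate = -4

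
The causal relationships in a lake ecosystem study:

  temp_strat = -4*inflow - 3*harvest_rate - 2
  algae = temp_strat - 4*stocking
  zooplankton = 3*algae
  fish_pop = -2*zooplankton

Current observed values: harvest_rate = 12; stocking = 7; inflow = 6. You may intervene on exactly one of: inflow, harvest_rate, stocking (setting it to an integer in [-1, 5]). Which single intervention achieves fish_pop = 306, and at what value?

set harvest_rate = -1

Intervening on inflow: fish_pop = 24*inflow + 396. Reaching 306 requires inflow = -15/4, not an integer.
Intervening on harvest_rate: with other inputs at their observed values, fish_pop = 18*harvest_rate + 324. Solving for 306 gives harvest_rate = -1, within [-1, 5].
Intervening on stocking: fish_pop = 24*stocking + 372. Reaching 306 requires stocking = -11/4, not an integer.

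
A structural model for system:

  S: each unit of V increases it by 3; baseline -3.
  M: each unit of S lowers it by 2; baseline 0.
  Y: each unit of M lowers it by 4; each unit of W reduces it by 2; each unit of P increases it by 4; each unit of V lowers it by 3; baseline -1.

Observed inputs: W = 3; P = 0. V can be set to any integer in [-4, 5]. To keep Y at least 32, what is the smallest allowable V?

Substituting into the M equation gives M = -6*V + 6.
This gives Y = 21*V - 31.
Require 21*V - 31 ≥ 32, so V ≥ 3.
The smallest integer in [-4, 5] satisfying this is 3.

V = 3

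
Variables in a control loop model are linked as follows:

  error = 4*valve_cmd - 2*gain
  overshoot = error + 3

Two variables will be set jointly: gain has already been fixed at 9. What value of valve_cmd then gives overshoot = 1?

valve_cmd = 4

With gain held at 9:
Substituting into the error equation gives error = 4*valve_cmd - 18.
So overshoot = 4*valve_cmd - 15.
Solve 4*valve_cmd - 15 = 1: valve_cmd = (1 + 15) / 4 = 4.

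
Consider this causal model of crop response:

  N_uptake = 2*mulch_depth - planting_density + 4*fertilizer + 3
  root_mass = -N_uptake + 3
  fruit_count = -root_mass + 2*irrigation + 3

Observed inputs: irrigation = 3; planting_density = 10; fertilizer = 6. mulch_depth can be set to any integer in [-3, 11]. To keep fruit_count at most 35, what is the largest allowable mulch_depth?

Substituting into the N_uptake equation gives N_uptake = 2*mulch_depth + 17.
Substituting into the root_mass equation gives root_mass = -2*mulch_depth - 14.
So fruit_count = 2*mulch_depth + 23.
Require 2*mulch_depth + 23 ≤ 35, so mulch_depth ≤ 6.
The largest integer in [-3, 11] satisfying this is 6.

mulch_depth = 6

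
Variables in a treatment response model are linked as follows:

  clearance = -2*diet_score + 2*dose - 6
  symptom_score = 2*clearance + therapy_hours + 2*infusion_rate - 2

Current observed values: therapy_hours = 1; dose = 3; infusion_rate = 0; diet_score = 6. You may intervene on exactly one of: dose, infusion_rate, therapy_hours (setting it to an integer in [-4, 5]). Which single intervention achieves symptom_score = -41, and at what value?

set dose = -1

Intervening on dose: with other inputs at their observed values, symptom_score = 4*dose - 37. Solving for -41 gives dose = -1, within [-4, 5].
Intervening on infusion_rate: symptom_score = 2*infusion_rate - 25. Reaching -41 requires infusion_rate = -8, outside [-4, 5].
Intervening on therapy_hours: symptom_score = therapy_hours - 26. Reaching -41 requires therapy_hours = -15, outside [-4, 5].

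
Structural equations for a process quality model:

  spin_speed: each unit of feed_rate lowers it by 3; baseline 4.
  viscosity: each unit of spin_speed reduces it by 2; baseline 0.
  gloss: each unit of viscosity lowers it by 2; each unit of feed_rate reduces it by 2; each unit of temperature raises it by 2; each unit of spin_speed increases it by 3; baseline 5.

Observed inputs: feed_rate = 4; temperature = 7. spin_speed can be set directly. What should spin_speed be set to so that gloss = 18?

spin_speed = 1

Intervening on spin_speed fixes its value directly, overriding its dependence on feed_rate.
Substituting into the gloss equation gives gloss = 7*spin_speed + 11.
Solve 7*spin_speed + 11 = 18: spin_speed = (18 - 11) / 7 = 1.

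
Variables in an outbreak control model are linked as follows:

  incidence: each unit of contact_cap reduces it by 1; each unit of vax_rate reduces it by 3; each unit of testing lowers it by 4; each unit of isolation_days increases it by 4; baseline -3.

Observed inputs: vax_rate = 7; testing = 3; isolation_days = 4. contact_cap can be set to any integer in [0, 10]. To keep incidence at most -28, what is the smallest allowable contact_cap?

Substituting into the incidence equation gives incidence = -contact_cap - 20.
Require -contact_cap - 20 ≤ -28, so contact_cap ≥ 8.
The smallest integer in [0, 10] satisfying this is 8.

contact_cap = 8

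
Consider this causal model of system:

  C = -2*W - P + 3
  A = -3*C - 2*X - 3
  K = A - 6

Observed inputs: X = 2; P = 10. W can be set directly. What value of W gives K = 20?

W = 2

Substituting into the C equation gives C = -2*W - 7.
So A = 6*W + 14.
K becomes 6*W + 8.
Solve 6*W + 8 = 20: W = (20 - 8) / 6 = 2.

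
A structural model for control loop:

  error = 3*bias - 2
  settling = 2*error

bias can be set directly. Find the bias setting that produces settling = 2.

bias = 1

Substituting into the settling equation gives settling = 6*bias - 4.
Solve 6*bias - 4 = 2: bias = (2 + 4) / 6 = 1.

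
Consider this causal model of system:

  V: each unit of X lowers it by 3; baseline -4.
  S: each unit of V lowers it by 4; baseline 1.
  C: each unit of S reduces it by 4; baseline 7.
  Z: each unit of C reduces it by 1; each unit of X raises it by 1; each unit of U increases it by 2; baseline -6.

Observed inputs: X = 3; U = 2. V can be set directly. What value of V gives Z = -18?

V = 1

Intervening on V fixes its value directly, overriding its dependence on X.
Substituting into the C equation gives C = 16*V + 3.
Substituting into the Z equation gives Z = -16*V - 2.
Solve -16*V - 2 = -18: V = (-18 + 2) / -16 = 1.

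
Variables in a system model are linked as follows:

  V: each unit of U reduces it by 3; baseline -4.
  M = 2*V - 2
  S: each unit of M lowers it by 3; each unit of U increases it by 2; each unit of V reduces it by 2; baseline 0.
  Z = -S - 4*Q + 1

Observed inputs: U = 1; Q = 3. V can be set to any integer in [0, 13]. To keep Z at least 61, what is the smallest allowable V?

Intervening on V fixes its value directly, overriding its dependence on U.
Substituting into the S equation gives S = -8*V + 8.
Substituting into the Z equation gives Z = 8*V - 19.
Require 8*V - 19 ≥ 61, so V ≥ 10.
The smallest integer in [0, 13] satisfying this is 10.

V = 10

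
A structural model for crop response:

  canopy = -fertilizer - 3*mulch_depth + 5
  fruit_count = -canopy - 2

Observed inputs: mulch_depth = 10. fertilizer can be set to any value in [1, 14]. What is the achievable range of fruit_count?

24 to 37

Substituting into the canopy equation gives canopy = -fertilizer - 25.
So fruit_count = fertilizer + 23.
Linear in fertilizer, so extremes are at the endpoints: fertilizer = 1 gives fruit_count = 24; fertilizer = 14 gives fruit_count = 37.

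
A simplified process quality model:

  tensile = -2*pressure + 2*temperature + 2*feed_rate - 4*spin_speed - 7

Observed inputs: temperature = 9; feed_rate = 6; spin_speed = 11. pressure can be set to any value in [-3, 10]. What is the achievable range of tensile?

Substituting into the tensile equation gives tensile = -2*pressure - 21.
Linear in pressure, so extremes are at the endpoints: pressure = -3 gives tensile = -15; pressure = 10 gives tensile = -41.

-41 to -15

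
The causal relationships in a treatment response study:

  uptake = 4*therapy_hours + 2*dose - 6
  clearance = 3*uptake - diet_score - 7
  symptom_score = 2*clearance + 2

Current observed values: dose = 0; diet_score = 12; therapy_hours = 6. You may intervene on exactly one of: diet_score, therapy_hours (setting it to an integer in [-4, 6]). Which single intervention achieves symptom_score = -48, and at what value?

Intervening on diet_score: symptom_score = -2*diet_score + 96. Reaching -48 requires diet_score = 72, outside [-4, 6].
Intervening on therapy_hours: with other inputs at their observed values, symptom_score = 24*therapy_hours - 72. Solving for -48 gives therapy_hours = 1, within [-4, 6].

set therapy_hours = 1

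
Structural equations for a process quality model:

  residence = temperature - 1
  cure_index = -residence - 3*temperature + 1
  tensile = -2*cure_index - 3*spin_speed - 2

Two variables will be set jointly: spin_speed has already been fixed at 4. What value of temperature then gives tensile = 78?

With spin_speed held at 4:
Substituting into the cure_index equation gives cure_index = -4*temperature + 2.
Substituting into the tensile equation gives tensile = 8*temperature - 18.
Solve 8*temperature - 18 = 78: temperature = (78 + 18) / 8 = 12.

temperature = 12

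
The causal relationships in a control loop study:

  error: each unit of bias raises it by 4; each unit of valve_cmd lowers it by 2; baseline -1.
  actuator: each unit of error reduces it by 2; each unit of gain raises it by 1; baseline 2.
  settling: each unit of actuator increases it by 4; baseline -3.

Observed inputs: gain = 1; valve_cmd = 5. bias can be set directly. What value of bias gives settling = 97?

bias = 0

Substituting into the error equation gives error = 4*bias - 11.
So actuator = -8*bias + 25.
settling becomes -32*bias + 97.
Solve -32*bias + 97 = 97: bias = (97 - 97) / -32 = 0.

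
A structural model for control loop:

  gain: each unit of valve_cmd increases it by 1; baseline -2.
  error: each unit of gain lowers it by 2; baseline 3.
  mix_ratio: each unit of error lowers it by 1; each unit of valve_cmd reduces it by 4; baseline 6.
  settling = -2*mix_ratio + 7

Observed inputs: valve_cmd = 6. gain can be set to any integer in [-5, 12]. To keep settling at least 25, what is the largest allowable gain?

Intervening on gain fixes its value directly, overriding its dependence on valve_cmd.
Substituting into the mix_ratio equation gives mix_ratio = 2*gain - 21.
Substituting into the settling equation gives settling = -4*gain + 49.
Require -4*gain + 49 ≥ 25, so gain ≤ 6.
The largest integer in [-5, 12] satisfying this is 6.

gain = 6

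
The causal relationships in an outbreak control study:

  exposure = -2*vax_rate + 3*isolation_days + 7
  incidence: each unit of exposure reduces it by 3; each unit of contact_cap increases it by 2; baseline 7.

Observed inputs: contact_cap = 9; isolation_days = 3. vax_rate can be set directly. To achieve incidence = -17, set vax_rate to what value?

Substituting into the exposure equation gives exposure = -2*vax_rate + 16.
This gives incidence = 6*vax_rate - 23.
Solve 6*vax_rate - 23 = -17: vax_rate = (-17 + 23) / 6 = 1.

vax_rate = 1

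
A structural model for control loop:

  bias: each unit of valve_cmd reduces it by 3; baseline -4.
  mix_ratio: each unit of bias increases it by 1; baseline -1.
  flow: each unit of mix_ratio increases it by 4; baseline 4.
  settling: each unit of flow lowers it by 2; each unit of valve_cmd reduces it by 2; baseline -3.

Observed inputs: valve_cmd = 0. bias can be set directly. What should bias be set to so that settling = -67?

Intervening on bias fixes its value directly, overriding its dependence on valve_cmd.
Substituting into the flow equation gives flow = 4*bias.
Substituting into the settling equation gives settling = -8*bias - 3.
Solve -8*bias - 3 = -67: bias = (-67 + 3) / -8 = 8.

bias = 8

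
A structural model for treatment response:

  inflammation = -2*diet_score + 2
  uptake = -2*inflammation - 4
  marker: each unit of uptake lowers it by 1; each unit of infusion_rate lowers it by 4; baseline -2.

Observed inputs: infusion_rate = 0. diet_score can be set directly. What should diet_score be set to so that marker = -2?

diet_score = 2

Substituting into the uptake equation gives uptake = 4*diet_score - 8.
This gives marker = -4*diet_score + 6.
Solve -4*diet_score + 6 = -2: diet_score = (-2 - 6) / -4 = 2.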